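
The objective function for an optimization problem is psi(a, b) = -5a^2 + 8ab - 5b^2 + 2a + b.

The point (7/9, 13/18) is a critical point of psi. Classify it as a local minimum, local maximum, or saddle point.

local maximum

The Hessian of psi is constant: H = [[-10, 8], [8, -10]].
det(H) = (-10)·(-10) − 8² = 36.
det(H) > 0 and tr(H) = -20 < 0, so H is negative definite and the point is a local maximum.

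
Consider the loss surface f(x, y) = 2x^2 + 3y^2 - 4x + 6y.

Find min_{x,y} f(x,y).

f(x,y) separates as P(x) + Q(y), so its minimum is min P + min Q.
P'(x) = 4x - 4 vanishes at x ∈ {1}; Q'(y) = 6y + 6 vanishes at y ∈ {-1}.
Local minima of P (where P''>0): P(1)=-2. Local minima of Q: Q(-1)=-3.
So the global minimum of f is P(1) + Q(-1) = -2 − 3 = -5, attained at (1, -1).

-5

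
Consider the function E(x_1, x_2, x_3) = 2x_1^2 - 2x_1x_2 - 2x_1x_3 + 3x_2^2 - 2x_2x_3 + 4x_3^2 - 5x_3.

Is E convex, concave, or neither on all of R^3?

E is quadratic, so its Hessian is the constant matrix H = [[4, -2, -2], [-2, 6, -2], [-2, -2, 8]].
Leading principal minors: 4, 20, 104.
All positive ⇒ H ≻ 0 ⇒ convex.

convex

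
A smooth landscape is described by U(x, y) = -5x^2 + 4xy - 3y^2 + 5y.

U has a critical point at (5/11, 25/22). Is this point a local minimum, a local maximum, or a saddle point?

The Hessian of U is constant: H = [[-10, 4], [4, -6]].
det(H) = (-10)·(-6) − 4² = 44.
det(H) > 0 and tr(H) = -16 < 0, so H is negative definite and the point is a local maximum.

local maximum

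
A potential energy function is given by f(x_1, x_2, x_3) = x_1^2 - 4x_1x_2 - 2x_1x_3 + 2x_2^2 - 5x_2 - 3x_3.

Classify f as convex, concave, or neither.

neither

f is quadratic, so its Hessian is the constant matrix H = [[2, -4, -2], [-4, 4, 0], [-2, 0, 0]].
Leading principal minors: 2, -8, -16.
Neither pattern holds ⇒ H is indefinite ⇒ neither convex nor concave.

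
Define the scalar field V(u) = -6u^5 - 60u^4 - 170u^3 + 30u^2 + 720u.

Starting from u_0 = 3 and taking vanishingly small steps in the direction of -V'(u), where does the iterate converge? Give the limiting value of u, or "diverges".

V'(u) = -30(u - 1)(u + 2)(u + 3)(u + 4), so V'(3) = -12600.
Gradient descent moves in the -V' direction, i.e. u is increasing.
There is no critical point above u=3, and V' keeps the same sign, so the iterate runs off to +∞.

diverges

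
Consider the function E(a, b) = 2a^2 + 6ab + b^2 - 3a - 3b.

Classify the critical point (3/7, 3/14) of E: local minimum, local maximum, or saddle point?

saddle point

The Hessian of E is constant: H = [[4, 6], [6, 2]].
det(H) = 4·2 − 6² = -28.
Since det(H) < 0, H is indefinite and the critical point is a saddle point.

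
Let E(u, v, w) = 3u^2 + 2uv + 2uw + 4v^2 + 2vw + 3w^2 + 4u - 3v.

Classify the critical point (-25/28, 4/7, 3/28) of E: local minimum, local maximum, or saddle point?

local minimum

The Hessian is constant: H = [[6, 2, 2], [2, 8, 2], [2, 2, 6]].
Leading principal minors: Δ₁ = 6, Δ₂ = 44, Δ₃ = 224.
All leading minors are positive, so H is positive definite: a local minimum.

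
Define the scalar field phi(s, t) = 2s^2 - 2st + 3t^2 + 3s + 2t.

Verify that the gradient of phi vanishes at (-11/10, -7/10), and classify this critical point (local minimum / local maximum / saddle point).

local minimum

∇phi = (4s - 2t + 3, -2s + 6t + 2); substituting (-11/10, -7/10) gives ∇phi = (0, 0), so (-11/10, -7/10) is indeed a critical point.
The Hessian of phi is constant: H = [[4, -2], [-2, 6]].
det(H) = 4·6 − (-2)² = 20.
det(H) > 0 and tr(H) = 10 > 0, so H is positive definite and the point is a local minimum.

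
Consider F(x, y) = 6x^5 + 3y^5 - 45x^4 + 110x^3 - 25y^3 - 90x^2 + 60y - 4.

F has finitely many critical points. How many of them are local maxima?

4

F separates as a function of x plus a function of y, so ∇F=0 decouples.
∂F/∂x = 30x(x - 3)(x - 2)(x - 1) = 0 at x ∈ {0, 1, 2, 3}; ∂F/∂y = 15(y - 2)(y - 1)(y + 1)(y + 2) = 0 at y ∈ {-2, -1, 1, 2}.
The Hessian is diagonal: diag(F_xx, F_yy). Second derivatives: F_xx(0)=-180, F_xx(1)=60, F_xx(2)=-60, F_xx(3)=180; F_yy(-2)=-180, F_yy(-1)=90, F_yy(1)=-90, F_yy(2)=180.
Local maxima occur where both diagonal entries negative: (0, -2), (0, 1), (2, -2), (2, 1). Count: 4.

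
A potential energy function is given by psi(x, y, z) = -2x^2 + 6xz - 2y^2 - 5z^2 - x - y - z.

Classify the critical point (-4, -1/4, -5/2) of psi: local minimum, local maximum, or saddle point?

The Hessian is constant: H = [[-4, 0, 6], [0, -4, 0], [6, 0, -10]].
Leading principal minors: Δ₁ = -4, Δ₂ = 16, Δ₃ = -16.
The minors alternate sign starting negative (−, +, −), so H is negative definite: a local maximum.

local maximum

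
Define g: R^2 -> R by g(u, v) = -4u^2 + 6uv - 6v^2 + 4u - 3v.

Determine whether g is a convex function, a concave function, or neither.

concave

g is quadratic, so its Hessian is the constant matrix H = [[-8, 6], [6, -12]].
det(H) = 60, tr(H) = -20.
det(H) > 0 and tr(H) < 0, so H is negative definite everywhere: concave.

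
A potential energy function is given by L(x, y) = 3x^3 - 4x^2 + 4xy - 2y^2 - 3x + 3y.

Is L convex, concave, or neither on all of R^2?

The term 3x^3 is cubic, so the Hessian is not constant.
∂²L/∂x² = 18x - 8, which takes both signs as x varies (negative for sufficiently negative x). A diagonal entry of the Hessian changing sign means the Hessian is neither positive- nor negative-semidefinite on all of R^2.

neither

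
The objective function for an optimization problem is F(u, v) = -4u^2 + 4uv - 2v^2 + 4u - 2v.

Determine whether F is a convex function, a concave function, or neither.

F is quadratic, so its Hessian is the constant matrix H = [[-8, 4], [4, -4]].
det(H) = 16, tr(H) = -12.
det(H) > 0 and tr(H) < 0, so H is negative definite everywhere: concave.

concave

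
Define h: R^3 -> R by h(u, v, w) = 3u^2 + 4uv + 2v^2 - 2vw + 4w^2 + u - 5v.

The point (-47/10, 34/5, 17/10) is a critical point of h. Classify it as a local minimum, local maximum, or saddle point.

local minimum

The Hessian is constant: H = [[6, 4, 0], [4, 4, -2], [0, -2, 8]].
Leading principal minors: Δ₁ = 6, Δ₂ = 8, Δ₃ = 40.
All leading minors are positive, so H is positive definite: a local minimum.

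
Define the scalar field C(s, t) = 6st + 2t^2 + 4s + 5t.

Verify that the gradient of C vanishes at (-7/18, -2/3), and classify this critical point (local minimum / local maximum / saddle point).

∇C = (6t + 4, 6s + 4t + 5); substituting (-7/18, -2/3) gives ∇C = (0, 0), so (-7/18, -2/3) is indeed a critical point.
The Hessian of C is constant: H = [[0, 6], [6, 4]].
det(H) = 0·4 − 6² = -36.
Since det(H) < 0, H is indefinite and the critical point is a saddle point.

saddle point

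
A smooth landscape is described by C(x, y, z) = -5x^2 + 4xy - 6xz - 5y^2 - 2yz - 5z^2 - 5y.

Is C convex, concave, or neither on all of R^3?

concave

C is quadratic, so its Hessian is the constant matrix H = [[-10, 4, -6], [4, -10, -2], [-6, -2, -10]].
Leading principal minors: -10, 84, -344.
Signs alternate −, +, − ⇒ H ≺ 0 ⇒ concave.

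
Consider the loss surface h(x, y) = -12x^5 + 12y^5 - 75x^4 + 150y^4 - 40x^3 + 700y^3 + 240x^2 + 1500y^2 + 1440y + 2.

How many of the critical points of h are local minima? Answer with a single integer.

h separates as a function of x plus a function of y, so ∇h=0 decouples.
∂h/∂x = -60x(x - 1)(x + 2)(x + 4) = 0 at x ∈ {-4, -2, 0, 1}; ∂h/∂y = 60(y + 1)(y + 2)(y + 3)(y + 4) = 0 at y ∈ {-4, -3, -2, -1}.
The Hessian is diagonal: diag(h_xx, h_yy). Second derivatives: h_xx(-4)=2400, h_xx(-2)=-720, h_xx(0)=480, h_xx(1)=-900; h_yy(-4)=-360, h_yy(-3)=120, h_yy(-2)=-120, h_yy(-1)=360.
Local minima occur where both diagonal entries positive: (-4, -3), (-4, -1), (0, -3), (0, -1). Count: 4.

4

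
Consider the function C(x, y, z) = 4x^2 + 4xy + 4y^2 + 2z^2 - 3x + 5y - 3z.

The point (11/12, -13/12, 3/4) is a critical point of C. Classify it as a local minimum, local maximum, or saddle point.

The Hessian is constant: H = [[8, 4, 0], [4, 8, 0], [0, 0, 4]].
Leading principal minors: Δ₁ = 8, Δ₂ = 48, Δ₃ = 192.
All leading minors are positive, so H is positive definite: a local minimum.

local minimum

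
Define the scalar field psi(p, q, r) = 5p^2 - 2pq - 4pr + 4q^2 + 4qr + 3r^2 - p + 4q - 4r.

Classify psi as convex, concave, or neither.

convex

psi is quadratic, so its Hessian is the constant matrix H = [[10, -2, -4], [-2, 8, 4], [-4, 4, 6]].
Leading principal minors: 10, 76, 232.
All positive ⇒ H ≻ 0 ⇒ convex.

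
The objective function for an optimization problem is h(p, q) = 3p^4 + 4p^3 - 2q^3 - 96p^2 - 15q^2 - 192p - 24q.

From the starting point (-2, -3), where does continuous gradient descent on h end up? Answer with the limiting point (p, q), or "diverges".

(-4, -4)

h is separable, so gradient descent decouples: p follows -∂h/∂p, q follows -∂h/∂q.
∂h/∂p = 12(p - 4)(p + 1)(p + 4); at p=-2 this is 144, so p decreases.
∂h/∂q = -6(q + 1)(q + 4); at q=-3 this is 12, so q decreases.
p converges to its nearest critical value -4 (a local min of the p-part); q converges to -4. The iterate converges to (-4, -4).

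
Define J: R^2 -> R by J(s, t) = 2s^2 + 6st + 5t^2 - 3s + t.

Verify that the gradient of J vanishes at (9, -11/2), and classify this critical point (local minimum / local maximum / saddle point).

∇J = (4s + 6t - 3, 6s + 10t + 1); substituting (9, -11/2) gives ∇J = (0, 0), so (9, -11/2) is indeed a critical point.
The Hessian of J is constant: H = [[4, 6], [6, 10]].
det(H) = 4·10 − 6² = 4.
det(H) > 0 and tr(H) = 14 > 0, so H is positive definite and the point is a local minimum.

local minimum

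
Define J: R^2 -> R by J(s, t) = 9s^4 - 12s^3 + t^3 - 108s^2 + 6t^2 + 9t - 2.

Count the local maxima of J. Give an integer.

J separates as a function of s plus a function of t, so ∇J=0 decouples.
∂J/∂s = 36s(s - 3)(s + 2) = 0 at s ∈ {-2, 0, 3}; ∂J/∂t = 3(t + 1)(t + 3) = 0 at t ∈ {-3, -1}.
The Hessian is diagonal: diag(J_ss, J_tt). Second derivatives: J_ss(-2)=360, J_ss(0)=-216, J_ss(3)=540; J_tt(-3)=-6, J_tt(-1)=6.
Local maxima occur where both diagonal entries negative: (0, -3). Count: 1.

1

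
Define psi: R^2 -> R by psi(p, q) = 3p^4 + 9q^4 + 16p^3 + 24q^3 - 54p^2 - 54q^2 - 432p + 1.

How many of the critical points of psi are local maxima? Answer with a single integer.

psi separates as a function of p plus a function of q, so ∇psi=0 decouples.
∂psi/∂p = 12(p - 3)(p + 3)(p + 4) = 0 at p ∈ {-4, -3, 3}; ∂psi/∂q = 36q(q - 1)(q + 3) = 0 at q ∈ {-3, 0, 1}.
The Hessian is diagonal: diag(psi_pp, psi_qq). Second derivatives: psi_pp(-4)=84, psi_pp(-3)=-72, psi_pp(3)=504; psi_qq(-3)=432, psi_qq(0)=-108, psi_qq(1)=144.
Local maxima occur where both diagonal entries negative: (-3, 0). Count: 1.

1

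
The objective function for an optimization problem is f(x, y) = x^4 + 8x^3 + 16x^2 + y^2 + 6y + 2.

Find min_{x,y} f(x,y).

f(x,y) separates as P(x) + Q(y) + 2, so its minimum is min P + min Q + 2.
P'(x) = 4x(x + 2)(x + 4) vanishes at x ∈ {-4, -2, 0}; Q'(y) = 2y + 6 vanishes at y ∈ {-3}.
Local minima of P (where P''>0): P(-4)=0, P(0)=0. Local minima of Q: Q(-3)=-9.
So the global minimum of f is P(-4) + Q(-3) + 2 = 0 − 9 + 2 = -7, attained at (-4, -3).

-7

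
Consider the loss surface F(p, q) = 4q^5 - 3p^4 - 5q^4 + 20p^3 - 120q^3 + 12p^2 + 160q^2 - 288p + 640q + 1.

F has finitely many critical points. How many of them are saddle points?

6

F separates as a function of p plus a function of q, so ∇F=0 decouples.
∂F/∂p = -12(p - 4)(p - 3)(p + 2) = 0 at p ∈ {-2, 3, 4}; ∂F/∂q = 20(q - 4)(q - 2)(q + 1)(q + 4) = 0 at q ∈ {-4, -1, 2, 4}.
The Hessian is diagonal: diag(F_pp, F_qq). Second derivatives: F_pp(-2)=-360, F_pp(3)=60, F_pp(4)=-72; F_qq(-4)=-2880, F_qq(-1)=900, F_qq(2)=-720, F_qq(4)=1600.
Saddle points occur where the two diagonal entries have opposite signs: (-2, -1), (-2, 4), (3, -4), (3, 2), (4, -1), (4, 4). Count: 6.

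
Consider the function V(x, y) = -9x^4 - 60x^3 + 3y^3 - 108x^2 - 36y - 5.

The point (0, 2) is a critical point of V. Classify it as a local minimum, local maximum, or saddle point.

The mixed partial ∂²V/∂x∂y is 0, so the Hessian at any point is diag(V_xx, V_yy) = diag(-36(3x^2 + 10x + 6), 18y).
At (0, 2): H = diag(-216, 36).
The eigenvalues have opposite signs, so H is indefinite: a saddle point.

saddle point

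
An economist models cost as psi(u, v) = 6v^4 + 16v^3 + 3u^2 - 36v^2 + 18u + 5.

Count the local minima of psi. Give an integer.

2

psi separates as a function of u plus a function of v, so ∇psi=0 decouples.
∂psi/∂u = 6(u + 3) = 0 at u ∈ {-3}; ∂psi/∂v = 24v(v - 1)(v + 3) = 0 at v ∈ {-3, 0, 1}.
The Hessian is diagonal: diag(psi_uu, psi_vv). Second derivatives: psi_uu(-3)=6; psi_vv(-3)=288, psi_vv(0)=-72, psi_vv(1)=96.
Local minima occur where both diagonal entries positive: (-3, -3), (-3, 1). Count: 2.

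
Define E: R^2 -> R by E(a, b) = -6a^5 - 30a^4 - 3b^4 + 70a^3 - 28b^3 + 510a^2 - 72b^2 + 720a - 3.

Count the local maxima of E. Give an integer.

4

E separates as a function of a plus a function of b, so ∇E=0 decouples.
∂E/∂a = -30(a - 3)(a + 1)(a + 2)(a + 4) = 0 at a ∈ {-4, -2, -1, 3}; ∂E/∂b = -12b(b + 3)(b + 4) = 0 at b ∈ {-4, -3, 0}.
The Hessian is diagonal: diag(E_aa, E_bb). Second derivatives: E_aa(-4)=1260, E_aa(-2)=-300, E_aa(-1)=360, E_aa(3)=-4200; E_bb(-4)=-48, E_bb(-3)=36, E_bb(0)=-144.
Local maxima occur where both diagonal entries negative: (-2, -4), (-2, 0), (3, -4), (3, 0). Count: 4.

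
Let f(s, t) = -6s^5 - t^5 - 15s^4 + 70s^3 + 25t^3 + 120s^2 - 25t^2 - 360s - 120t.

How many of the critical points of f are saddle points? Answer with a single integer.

f separates as a function of s plus a function of t, so ∇f=0 decouples.
∂f/∂s = -30(s - 2)(s - 1)(s + 2)(s + 3) = 0 at s ∈ {-3, -2, 1, 2}; ∂f/∂t = -5(t - 3)(t - 2)(t + 1)(t + 4) = 0 at t ∈ {-4, -1, 2, 3}.
The Hessian is diagonal: diag(f_ss, f_tt). Second derivatives: f_ss(-3)=600, f_ss(-2)=-360, f_ss(1)=360, f_ss(2)=-600; f_tt(-4)=630, f_tt(-1)=-180, f_tt(2)=90, f_tt(3)=-140.
Saddle points occur where the two diagonal entries have opposite signs: (-3, -1), (-3, 3), (-2, -4), (-2, 2), (1, -1), (1, 3), (2, -4), (2, 2). Count: 8.

8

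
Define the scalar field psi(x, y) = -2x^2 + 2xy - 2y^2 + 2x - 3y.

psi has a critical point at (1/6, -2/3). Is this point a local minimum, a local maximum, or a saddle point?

The Hessian of psi is constant: H = [[-4, 2], [2, -4]].
det(H) = (-4)·(-4) − 2² = 12.
det(H) > 0 and tr(H) = -8 < 0, so H is negative definite and the point is a local maximum.

local maximum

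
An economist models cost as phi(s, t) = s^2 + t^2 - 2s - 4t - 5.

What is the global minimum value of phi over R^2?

-10

phi(s,t) separates as P(s) + Q(t) − 5, so its minimum is min P + min Q − 5.
P'(s) = 2s - 2 vanishes at s ∈ {1}; Q'(t) = 2(t - 2) vanishes at t ∈ {2}.
Local minima of P (where P''>0): P(1)=-1. Local minima of Q: Q(2)=-4.
So the global minimum of phi is P(1) + Q(2) − 5 = -1 − 4 − 5 = -10, attained at (1, 2).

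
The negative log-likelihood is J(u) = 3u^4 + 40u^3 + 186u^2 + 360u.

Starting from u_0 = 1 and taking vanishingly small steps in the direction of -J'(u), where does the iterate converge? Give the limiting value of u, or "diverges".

-2

J'(u) = 12(u + 2)(u + 3)(u + 5), so J'(1) = 864.
Gradient descent moves in the -J' direction, i.e. u is decreasing.
The nearest critical point in that direction is u = -2, where J'' = 36 > 0 (a local minimum). The iterate converges there.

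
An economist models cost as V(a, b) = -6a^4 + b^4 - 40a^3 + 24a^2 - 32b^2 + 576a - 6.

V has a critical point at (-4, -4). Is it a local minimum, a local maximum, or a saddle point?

The mixed partial ∂²V/∂a∂b is 0, so the Hessian at any point is diag(V_aa, V_bb) = diag(24(-3a^2 - 10a + 2), 4(3b^2 - 16)).
At (-4, -4): H = diag(-144, 128).
The eigenvalues have opposite signs, so H is indefinite: a saddle point.

saddle point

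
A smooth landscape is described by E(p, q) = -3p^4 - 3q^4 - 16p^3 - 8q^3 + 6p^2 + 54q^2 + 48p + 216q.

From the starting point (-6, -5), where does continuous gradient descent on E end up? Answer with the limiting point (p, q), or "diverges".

diverges

E is separable, so gradient descent decouples: p follows -∂E/∂p, q follows -∂E/∂q.
∂E/∂p = -12(p - 1)(p + 1)(p + 4); at p=-6 this is 840, so p decreases.
∂E/∂q = -12(q - 3)(q + 2)(q + 3); at q=-5 this is 576, so q decreases.
The p-coordinate has no critical point in that direction and runs off to infinity.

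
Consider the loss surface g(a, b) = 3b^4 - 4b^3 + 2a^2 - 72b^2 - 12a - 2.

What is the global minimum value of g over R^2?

g(a,b) separates as P(a) + Q(b) − 2, so its minimum is min P + min Q − 2.
P'(a) = 4a - 12 vanishes at a ∈ {3}; Q'(b) = 12b(b - 4)(b + 3) vanishes at b ∈ {-3, 0, 4}.
Local minima of P (where P''>0): P(3)=-18. Local minima of Q: Q(-3)=-297, Q(4)=-640.
So the global minimum of g is P(3) + Q(4) − 2 = -18 − 640 − 2 = -660, attained at (3, 4).

-660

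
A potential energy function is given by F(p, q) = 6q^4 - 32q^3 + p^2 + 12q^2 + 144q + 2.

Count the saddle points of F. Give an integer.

F separates as a function of p plus a function of q, so ∇F=0 decouples.
∂F/∂p = 2p = 0 at p ∈ {0}; ∂F/∂q = 24(q - 3)(q - 2)(q + 1) = 0 at q ∈ {-1, 2, 3}.
The Hessian is diagonal: diag(F_pp, F_qq). Second derivatives: F_pp(0)=2; F_qq(-1)=288, F_qq(2)=-72, F_qq(3)=96.
Saddle points occur where the two diagonal entries have opposite signs: (0, 2). Count: 1.

1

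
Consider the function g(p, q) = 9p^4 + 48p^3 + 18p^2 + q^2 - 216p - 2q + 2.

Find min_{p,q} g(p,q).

-140

g(p,q) separates as A(p) + B(q) + 2, so its minimum is min A + min B + 2.
A'(p) = 36(p - 1)(p + 2)(p + 3) vanishes at p ∈ {-3, -2, 1}; B'(q) = 2q - 2 vanishes at q ∈ {1}.
Local minima of A (where A''>0): A(-3)=243, A(1)=-141. Local minima of B: B(1)=-1.
So the global minimum of g is A(1) + B(1) + 2 = -141 − 1 + 2 = -140, attained at (1, 1).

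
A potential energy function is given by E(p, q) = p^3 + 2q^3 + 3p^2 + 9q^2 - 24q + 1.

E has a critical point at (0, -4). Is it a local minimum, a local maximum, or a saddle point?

saddle point

The mixed partial ∂²E/∂p∂q is 0, so the Hessian at any point is diag(E_pp, E_qq) = diag(6(p + 1), 6(2q + 3)).
At (0, -4): H = diag(6, -30).
The eigenvalues have opposite signs, so H is indefinite: a saddle point.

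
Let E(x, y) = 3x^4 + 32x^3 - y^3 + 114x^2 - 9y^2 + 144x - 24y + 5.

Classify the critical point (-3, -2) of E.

local maximum

The mixed partial ∂²E/∂x∂y is 0, so the Hessian at any point is diag(E_xx, E_yy) = diag(12(3x^2 + 16x + 19), -6(y + 3)).
At (-3, -2): H = diag(-24, -6).
Both eigenvalues are negative, so H is negative definite: a local maximum.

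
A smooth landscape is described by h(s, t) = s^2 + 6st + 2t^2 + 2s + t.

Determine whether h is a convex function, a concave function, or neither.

neither

h is quadratic, so its Hessian is the constant matrix H = [[2, 6], [6, 4]].
det(H) = -28, tr(H) = 6.
det(H) < 0, so H is indefinite: neither convex nor concave.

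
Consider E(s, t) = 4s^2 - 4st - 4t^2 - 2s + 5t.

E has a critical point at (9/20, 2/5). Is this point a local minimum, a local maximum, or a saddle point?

saddle point

The Hessian of E is constant: H = [[8, -4], [-4, -8]].
det(H) = 8·(-8) − (-4)² = -80.
Since det(H) < 0, H is indefinite and the critical point is a saddle point.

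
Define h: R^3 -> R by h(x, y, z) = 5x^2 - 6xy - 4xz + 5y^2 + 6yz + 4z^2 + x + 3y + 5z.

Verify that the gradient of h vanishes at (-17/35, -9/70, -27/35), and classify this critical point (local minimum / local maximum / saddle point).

∇h = (10x - 6y - 4z + 1, -6x + 10y + 6z + 3, -4x + 6y + 8z + 5); substituting (-17/35, -9/70, -27/35) gives ∇h = (0, 0, 0), so (-17/35, -9/70, -27/35) is indeed a critical point.
The Hessian is constant: H = [[10, -6, -4], [-6, 10, 6], [-4, 6, 8]].
Leading principal minors: Δ₁ = 10, Δ₂ = 64, Δ₃ = 280.
All leading minors are positive, so H is positive definite: a local minimum.

local minimum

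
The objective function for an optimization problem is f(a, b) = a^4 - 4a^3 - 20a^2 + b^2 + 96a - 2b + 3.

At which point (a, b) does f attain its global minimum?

(-3, 1)

f(a,b) separates as P(a) + Q(b) + 3, so its minimum is min P + min Q + 3.
P'(a) = 4(a - 4)(a - 2)(a + 3) vanishes at a ∈ {-3, 2, 4}; Q'(b) = 2b - 2 vanishes at b ∈ {1}.
Local minima of P (where P''>0): P(-3)=-279, P(4)=64. Local minima of Q: Q(1)=-1.
So the global minimum of f is P(-3) + Q(1) + 3 = -279 − 1 + 3 = -277, attained at (-3, 1).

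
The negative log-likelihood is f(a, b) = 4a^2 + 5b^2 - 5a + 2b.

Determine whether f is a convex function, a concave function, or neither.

f is quadratic, so its Hessian is the constant matrix H = [[8, 0], [0, 10]].
det(H) = 80, tr(H) = 18.
det(H) > 0 and tr(H) > 0, so H is positive definite everywhere: convex.

convex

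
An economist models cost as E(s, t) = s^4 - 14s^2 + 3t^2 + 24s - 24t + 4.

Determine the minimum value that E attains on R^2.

E(s,t) separates as P(s) + Q(t) + 4, so its minimum is min P + min Q + 4.
P'(s) = 4(s - 2)(s - 1)(s + 3) vanishes at s ∈ {-3, 1, 2}; Q'(t) = 6(t - 4) vanishes at t ∈ {4}.
Local minima of P (where P''>0): P(-3)=-117, P(2)=8. Local minima of Q: Q(4)=-48.
So the global minimum of E is P(-3) + Q(4) + 4 = -117 − 48 + 4 = -161, attained at (-3, 4).

-161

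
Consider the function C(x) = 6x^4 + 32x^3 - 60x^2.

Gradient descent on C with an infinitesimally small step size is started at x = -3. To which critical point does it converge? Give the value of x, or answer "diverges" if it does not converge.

C'(x) = 24x(x - 1)(x + 5), so C'(-3) = 576.
Gradient descent moves in the -C' direction, i.e. x is decreasing.
The nearest critical point in that direction is x = -5, where C'' = 720 > 0 (a local minimum). The iterate converges there.

-5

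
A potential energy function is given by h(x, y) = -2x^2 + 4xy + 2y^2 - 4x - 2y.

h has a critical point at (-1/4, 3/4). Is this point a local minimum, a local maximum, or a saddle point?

The Hessian of h is constant: H = [[-4, 4], [4, 4]].
det(H) = (-4)·4 − 4² = -32.
Since det(H) < 0, H is indefinite and the critical point is a saddle point.

saddle point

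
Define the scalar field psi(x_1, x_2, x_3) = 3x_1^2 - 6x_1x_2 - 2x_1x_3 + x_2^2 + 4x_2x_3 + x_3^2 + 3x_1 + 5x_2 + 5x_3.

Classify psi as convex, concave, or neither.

psi is quadratic, so its Hessian is the constant matrix H = [[6, -6, -2], [-6, 2, 4], [-2, 4, 2]].
Leading principal minors: 6, -24, -56.
Neither pattern holds ⇒ H is indefinite ⇒ neither convex nor concave.

neither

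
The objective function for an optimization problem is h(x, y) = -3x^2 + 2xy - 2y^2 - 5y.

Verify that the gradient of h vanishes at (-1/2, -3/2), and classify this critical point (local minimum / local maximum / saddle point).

∇h = (-6x + 2y, 2x - 4y - 5); substituting (-1/2, -3/2) gives ∇h = (0, 0), so (-1/2, -3/2) is indeed a critical point.
The Hessian of h is constant: H = [[-6, 2], [2, -4]].
det(H) = (-6)·(-4) − 2² = 20.
det(H) > 0 and tr(H) = -10 < 0, so H is negative definite and the point is a local maximum.

local maximum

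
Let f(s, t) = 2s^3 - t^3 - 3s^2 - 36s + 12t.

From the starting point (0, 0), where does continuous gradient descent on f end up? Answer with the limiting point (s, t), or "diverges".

(3, -2)

f is separable, so gradient descent decouples: s follows -∂f/∂s, t follows -∂f/∂t.
∂f/∂s = 6(s - 3)(s + 2); at s=0 this is -36, so s increases.
∂f/∂t = -3(t - 2)(t + 2); at t=0 this is 12, so t decreases.
s converges to its nearest critical value 3 (a local min of the s-part); t converges to -2. The iterate converges to (3, -2).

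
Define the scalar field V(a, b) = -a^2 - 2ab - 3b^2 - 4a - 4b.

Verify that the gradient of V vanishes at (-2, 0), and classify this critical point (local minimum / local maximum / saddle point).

local maximum

∇V = (-2a - 2b - 4, -2a - 6b - 4); substituting (-2, 0) gives ∇V = (0, 0), so (-2, 0) is indeed a critical point.
The Hessian of V is constant: H = [[-2, -2], [-2, -6]].
det(H) = (-2)·(-6) − (-2)² = 8.
det(H) > 0 and tr(H) = -8 < 0, so H is negative definite and the point is a local maximum.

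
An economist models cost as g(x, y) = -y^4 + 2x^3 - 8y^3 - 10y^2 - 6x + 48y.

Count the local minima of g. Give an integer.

g separates as a function of x plus a function of y, so ∇g=0 decouples.
∂g/∂x = 6(x - 1)(x + 1) = 0 at x ∈ {-1, 1}; ∂g/∂y = -4(y - 1)(y + 3)(y + 4) = 0 at y ∈ {-4, -3, 1}.
The Hessian is diagonal: diag(g_xx, g_yy). Second derivatives: g_xx(-1)=-12, g_xx(1)=12; g_yy(-4)=-20, g_yy(-3)=16, g_yy(1)=-80.
Local minima occur where both diagonal entries positive: (1, -3). Count: 1.

1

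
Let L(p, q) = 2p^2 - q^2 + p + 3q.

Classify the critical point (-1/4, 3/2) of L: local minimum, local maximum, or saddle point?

saddle point

The Hessian of L is constant: H = [[4, 0], [0, -2]].
det(H) = 4·(-2) − 0² = -8.
Since det(H) < 0, H is indefinite and the critical point is a saddle point.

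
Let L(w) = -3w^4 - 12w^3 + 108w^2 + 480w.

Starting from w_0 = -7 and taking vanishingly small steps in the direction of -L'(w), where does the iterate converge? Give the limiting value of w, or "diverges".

diverges

L'(w) = -12(w - 4)(w + 2)(w + 5), so L'(-7) = 1320.
Gradient descent moves in the -L' direction, i.e. w is decreasing.
There is no critical point below w=-7, and L' keeps the same sign, so the iterate runs off to −∞.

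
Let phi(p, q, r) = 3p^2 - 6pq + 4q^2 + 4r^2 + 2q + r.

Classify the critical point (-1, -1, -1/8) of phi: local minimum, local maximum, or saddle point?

local minimum

The Hessian is constant: H = [[6, -6, 0], [-6, 8, 0], [0, 0, 8]].
Leading principal minors: Δ₁ = 6, Δ₂ = 12, Δ₃ = 96.
All leading minors are positive, so H is positive definite: a local minimum.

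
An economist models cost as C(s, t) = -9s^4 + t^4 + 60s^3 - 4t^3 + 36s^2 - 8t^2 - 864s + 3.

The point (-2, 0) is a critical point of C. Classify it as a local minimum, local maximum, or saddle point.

The mixed partial ∂²C/∂s∂t is 0, so the Hessian at any point is diag(C_ss, C_tt) = diag(36(-3s^2 + 10s + 2), 4(3t^2 - 6t - 4)).
At (-2, 0): H = diag(-1080, -16).
Both eigenvalues are negative, so H is negative definite: a local maximum.

local maximum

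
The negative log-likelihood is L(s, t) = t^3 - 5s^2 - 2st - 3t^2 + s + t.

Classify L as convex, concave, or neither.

The term t^3 is cubic, so the Hessian is not constant.
∂²L/∂t² = 6t - 6, which takes both signs as t varies (negative for sufficiently negative t). A diagonal entry of the Hessian changing sign means the Hessian is neither positive- nor negative-semidefinite on all of R^2.

neither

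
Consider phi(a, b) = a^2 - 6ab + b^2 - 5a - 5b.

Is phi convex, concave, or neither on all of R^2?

phi is quadratic, so its Hessian is the constant matrix H = [[2, -6], [-6, 2]].
det(H) = -32, tr(H) = 4.
det(H) < 0, so H is indefinite: neither convex nor concave.

neither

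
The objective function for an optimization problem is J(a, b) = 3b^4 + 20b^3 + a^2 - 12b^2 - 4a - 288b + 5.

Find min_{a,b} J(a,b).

J(a,b) separates as P(a) + Q(b) + 5, so its minimum is min P + min Q + 5.
P'(a) = 2a - 4 vanishes at a ∈ {2}; Q'(b) = 12(b - 2)(b + 3)(b + 4) vanishes at b ∈ {-4, -3, 2}.
Local minima of P (where P''>0): P(2)=-4. Local minima of Q: Q(-4)=448, Q(2)=-416.
So the global minimum of J is P(2) + Q(2) + 5 = -4 − 416 + 5 = -415, attained at (2, 2).

-415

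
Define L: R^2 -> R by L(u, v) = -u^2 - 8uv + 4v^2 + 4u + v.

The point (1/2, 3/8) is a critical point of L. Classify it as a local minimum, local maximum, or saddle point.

saddle point

The Hessian of L is constant: H = [[-2, -8], [-8, 8]].
det(H) = (-2)·8 − (-8)² = -80.
Since det(H) < 0, H is indefinite and the critical point is a saddle point.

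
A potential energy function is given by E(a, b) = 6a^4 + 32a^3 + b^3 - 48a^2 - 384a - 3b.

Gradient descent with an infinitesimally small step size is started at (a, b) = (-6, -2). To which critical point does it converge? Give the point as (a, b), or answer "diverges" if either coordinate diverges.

E is separable, so gradient descent decouples: a follows -∂E/∂a, b follows -∂E/∂b.
∂E/∂a = 24(a - 2)(a + 2)(a + 4); at a=-6 this is -1536, so a increases.
∂E/∂b = 3(b - 1)(b + 1); at b=-2 this is 9, so b decreases.
The b-coordinate has no critical point in that direction and runs off to infinity.

diverges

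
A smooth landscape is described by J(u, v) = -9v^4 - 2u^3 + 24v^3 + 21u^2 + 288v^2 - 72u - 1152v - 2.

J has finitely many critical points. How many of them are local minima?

1

J separates as a function of u plus a function of v, so ∇J=0 decouples.
∂J/∂u = -6(u - 4)(u - 3) = 0 at u ∈ {3, 4}; ∂J/∂v = -36(v - 4)(v - 2)(v + 4) = 0 at v ∈ {-4, 2, 4}.
The Hessian is diagonal: diag(J_uu, J_vv). Second derivatives: J_uu(3)=6, J_uu(4)=-6; J_vv(-4)=-1728, J_vv(2)=432, J_vv(4)=-576.
Local minima occur where both diagonal entries positive: (3, 2). Count: 1.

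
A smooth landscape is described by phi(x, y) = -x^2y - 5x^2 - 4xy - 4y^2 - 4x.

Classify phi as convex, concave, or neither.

neither

The term -x^2y is cubic, so the Hessian is not constant.
∂²phi/∂x² = -2y - 10, which takes both signs as y varies (negative for sufficiently large y). A diagonal entry of the Hessian changing sign means the Hessian is neither positive- nor negative-semidefinite on all of R^2.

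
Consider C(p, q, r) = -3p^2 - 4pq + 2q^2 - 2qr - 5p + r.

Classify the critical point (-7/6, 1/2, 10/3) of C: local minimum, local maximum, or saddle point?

saddle point

The Hessian is constant: H = [[-6, -4, 0], [-4, 4, -2], [0, -2, 0]].
Leading principal minors: Δ₁ = -6, Δ₂ = -40, Δ₃ = 24.
The minors fit neither the all-positive nor the alternating-sign pattern, so H is indefinite: a saddle point.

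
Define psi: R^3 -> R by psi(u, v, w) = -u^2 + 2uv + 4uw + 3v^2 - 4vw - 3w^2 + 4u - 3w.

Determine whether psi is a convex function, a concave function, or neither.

neither

psi is quadratic, so its Hessian is the constant matrix H = [[-2, 2, 4], [2, 6, -4], [4, -4, -6]].
Leading principal minors: -2, -16, -32.
Neither pattern holds ⇒ H is indefinite ⇒ neither convex nor concave.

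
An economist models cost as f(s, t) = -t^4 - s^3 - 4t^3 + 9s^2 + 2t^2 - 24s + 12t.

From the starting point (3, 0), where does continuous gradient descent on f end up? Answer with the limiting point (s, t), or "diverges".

(2, -1)

f is separable, so gradient descent decouples: s follows -∂f/∂s, t follows -∂f/∂t.
∂f/∂s = -3(s - 4)(s - 2); at s=3 this is 3, so s decreases.
∂f/∂t = -4(t - 1)(t + 1)(t + 3); at t=0 this is 12, so t decreases.
s converges to its nearest critical value 2 (a local min of the s-part); t converges to -1. The iterate converges to (2, -1).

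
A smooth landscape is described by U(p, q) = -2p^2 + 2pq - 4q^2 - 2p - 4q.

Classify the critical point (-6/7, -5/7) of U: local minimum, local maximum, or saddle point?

local maximum

The Hessian of U is constant: H = [[-4, 2], [2, -8]].
det(H) = (-4)·(-8) − 2² = 28.
det(H) > 0 and tr(H) = -12 < 0, so H is negative definite and the point is a local maximum.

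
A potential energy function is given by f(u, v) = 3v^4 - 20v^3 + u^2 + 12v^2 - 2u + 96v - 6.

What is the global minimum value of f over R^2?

f(u,v) separates as P(u) + Q(v) − 6, so its minimum is min P + min Q − 6.
P'(u) = 2u - 2 vanishes at u ∈ {1}; Q'(v) = 12(v - 4)(v - 2)(v + 1) vanishes at v ∈ {-1, 2, 4}.
Local minima of P (where P''>0): P(1)=-1. Local minima of Q: Q(-1)=-61, Q(4)=64.
So the global minimum of f is P(1) + Q(-1) − 6 = -1 − 61 − 6 = -68, attained at (1, -1).

-68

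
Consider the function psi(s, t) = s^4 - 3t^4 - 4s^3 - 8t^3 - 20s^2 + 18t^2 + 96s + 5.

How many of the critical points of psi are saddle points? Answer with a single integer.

psi separates as a function of s plus a function of t, so ∇psi=0 decouples.
∂psi/∂s = 4(s - 4)(s - 2)(s + 3) = 0 at s ∈ {-3, 2, 4}; ∂psi/∂t = -12t(t - 1)(t + 3) = 0 at t ∈ {-3, 0, 1}.
The Hessian is diagonal: diag(psi_ss, psi_tt). Second derivatives: psi_ss(-3)=140, psi_ss(2)=-40, psi_ss(4)=56; psi_tt(-3)=-144, psi_tt(0)=36, psi_tt(1)=-48.
Saddle points occur where the two diagonal entries have opposite signs: (-3, -3), (-3, 1), (2, 0), (4, -3), (4, 1). Count: 5.

5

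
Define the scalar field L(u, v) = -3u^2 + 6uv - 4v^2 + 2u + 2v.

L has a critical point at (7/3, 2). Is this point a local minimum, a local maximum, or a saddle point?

The Hessian of L is constant: H = [[-6, 6], [6, -8]].
det(H) = (-6)·(-8) − 6² = 12.
det(H) > 0 and tr(H) = -14 < 0, so H is negative definite and the point is a local maximum.

local maximum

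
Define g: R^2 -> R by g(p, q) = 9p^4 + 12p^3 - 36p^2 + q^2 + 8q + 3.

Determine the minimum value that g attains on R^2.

-109

g(p,q) separates as A(p) + B(q) + 3, so its minimum is min A + min B + 3.
A'(p) = 36p(p - 1)(p + 2) vanishes at p ∈ {-2, 0, 1}; B'(q) = 2q + 8 vanishes at q ∈ {-4}.
Local minima of A (where A''>0): A(-2)=-96, A(1)=-15. Local minima of B: B(-4)=-16.
So the global minimum of g is A(-2) + B(-4) + 3 = -96 − 16 + 3 = -109, attained at (-2, -4).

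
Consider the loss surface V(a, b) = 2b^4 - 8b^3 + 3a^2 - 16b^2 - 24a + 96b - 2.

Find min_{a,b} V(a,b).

V(a,b) separates as P(a) + Q(b) − 2, so its minimum is min P + min Q − 2.
P'(a) = 6a - 24 vanishes at a ∈ {4}; Q'(b) = 8(b - 3)(b - 2)(b + 2) vanishes at b ∈ {-2, 2, 3}.
Local minima of P (where P''>0): P(4)=-48. Local minima of Q: Q(-2)=-160, Q(3)=90.
So the global minimum of V is P(4) + Q(-2) − 2 = -48 − 160 − 2 = -210, attained at (4, -2).

-210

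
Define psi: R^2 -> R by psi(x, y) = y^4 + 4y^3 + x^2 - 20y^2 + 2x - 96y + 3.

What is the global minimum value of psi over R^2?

-277

psi(x,y) separates as P(x) + Q(y) + 3, so its minimum is min P + min Q + 3.
P'(x) = 2x + 2 vanishes at x ∈ {-1}; Q'(y) = 4(y - 3)(y + 2)(y + 4) vanishes at y ∈ {-4, -2, 3}.
Local minima of P (where P''>0): P(-1)=-1. Local minima of Q: Q(-4)=64, Q(3)=-279.
So the global minimum of psi is P(-1) + Q(3) + 3 = -1 − 279 + 3 = -277, attained at (-1, 3).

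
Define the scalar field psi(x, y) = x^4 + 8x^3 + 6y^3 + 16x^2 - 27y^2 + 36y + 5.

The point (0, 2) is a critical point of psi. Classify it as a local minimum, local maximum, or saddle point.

local minimum

The mixed partial ∂²psi/∂x∂y is 0, so the Hessian at any point is diag(psi_xx, psi_yy) = diag(4(3x^2 + 12x + 8), 18(2y - 3)).
At (0, 2): H = diag(32, 18).
Both eigenvalues are positive, so H is positive definite: a local minimum.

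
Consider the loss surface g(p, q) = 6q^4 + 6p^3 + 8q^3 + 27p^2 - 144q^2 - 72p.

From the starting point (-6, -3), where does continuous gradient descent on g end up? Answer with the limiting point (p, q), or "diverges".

g is separable, so gradient descent decouples: p follows -∂g/∂p, q follows -∂g/∂q.
∂g/∂p = 18(p - 1)(p + 4); at p=-6 this is 252, so p decreases.
∂g/∂q = 24q(q - 3)(q + 4); at q=-3 this is 432, so q decreases.
The p-coordinate has no critical point in that direction and runs off to infinity.

diverges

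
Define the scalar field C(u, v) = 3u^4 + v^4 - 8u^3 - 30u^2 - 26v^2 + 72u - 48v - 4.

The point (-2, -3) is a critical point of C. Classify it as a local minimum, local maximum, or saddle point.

local minimum

The mixed partial ∂²C/∂u∂v is 0, so the Hessian at any point is diag(C_uu, C_vv) = diag(12(3u^2 - 4u - 5), 4(3v^2 - 13)).
At (-2, -3): H = diag(180, 56).
Both eigenvalues are positive, so H is positive definite: a local minimum.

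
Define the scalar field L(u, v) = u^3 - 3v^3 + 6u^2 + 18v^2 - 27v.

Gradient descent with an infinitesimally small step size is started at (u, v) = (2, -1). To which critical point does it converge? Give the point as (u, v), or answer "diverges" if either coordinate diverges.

L is separable, so gradient descent decouples: u follows -∂L/∂u, v follows -∂L/∂v.
∂L/∂u = 3u(u + 4); at u=2 this is 36, so u decreases.
∂L/∂v = -9(v - 3)(v - 1); at v=-1 this is -72, so v increases.
u converges to its nearest critical value 0 (a local min of the u-part); v converges to 1. The iterate converges to (0, 1).

(0, 1)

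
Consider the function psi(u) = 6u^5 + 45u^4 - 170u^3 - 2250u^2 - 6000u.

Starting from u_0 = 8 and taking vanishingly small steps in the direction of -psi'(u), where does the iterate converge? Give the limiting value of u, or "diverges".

psi'(u) = 30(u - 5)(u + 2)(u + 4)(u + 5), so psi'(8) = 140400.
Gradient descent moves in the -psi' direction, i.e. u is decreasing.
The nearest critical point in that direction is u = 5, where psi'' = 18900 > 0 (a local minimum). The iterate converges there.

5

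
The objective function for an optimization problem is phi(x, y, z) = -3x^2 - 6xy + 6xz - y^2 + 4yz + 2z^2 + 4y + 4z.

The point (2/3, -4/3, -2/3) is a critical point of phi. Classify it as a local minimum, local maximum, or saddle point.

saddle point

The Hessian is constant: H = [[-6, -6, 6], [-6, -2, 4], [6, 4, 4]].
Leading principal minors: Δ₁ = -6, Δ₂ = -24, Δ₃ = -216.
The minors fit neither the all-positive nor the alternating-sign pattern, so H is indefinite: a saddle point.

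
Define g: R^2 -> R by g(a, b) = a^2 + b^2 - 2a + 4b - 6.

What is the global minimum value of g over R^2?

-11

g(a,b) separates as P(a) + Q(b) − 6, so its minimum is min P + min Q − 6.
P'(a) = 2a - 2 vanishes at a ∈ {1}; Q'(b) = 2b + 4 vanishes at b ∈ {-2}.
Local minima of P (where P''>0): P(1)=-1. Local minima of Q: Q(-2)=-4.
So the global minimum of g is P(1) + Q(-2) − 6 = -1 − 4 − 6 = -11, attained at (1, -2).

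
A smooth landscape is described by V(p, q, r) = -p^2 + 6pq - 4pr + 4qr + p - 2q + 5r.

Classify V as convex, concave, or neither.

V is quadratic, so its Hessian is the constant matrix H = [[-2, 6, -4], [6, 0, 4], [-4, 4, 0]].
Leading principal minors: -2, -36, -160.
Neither pattern holds ⇒ H is indefinite ⇒ neither convex nor concave.

neither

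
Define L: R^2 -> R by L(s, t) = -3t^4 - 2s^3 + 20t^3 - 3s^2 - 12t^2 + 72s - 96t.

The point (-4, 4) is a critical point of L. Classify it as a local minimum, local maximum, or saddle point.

saddle point

The mixed partial ∂²L/∂s∂t is 0, so the Hessian at any point is diag(L_ss, L_tt) = diag(-6(2s + 1), 12(-3t^2 + 10t - 2)).
At (-4, 4): H = diag(42, -120).
The eigenvalues have opposite signs, so H is indefinite: a saddle point.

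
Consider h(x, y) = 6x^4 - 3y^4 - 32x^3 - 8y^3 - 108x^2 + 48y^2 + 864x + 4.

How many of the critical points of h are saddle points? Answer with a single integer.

h separates as a function of x plus a function of y, so ∇h=0 decouples.
∂h/∂x = 24(x - 4)(x - 3)(x + 3) = 0 at x ∈ {-3, 3, 4}; ∂h/∂y = -12y(y - 2)(y + 4) = 0 at y ∈ {-4, 0, 2}.
The Hessian is diagonal: diag(h_xx, h_yy). Second derivatives: h_xx(-3)=1008, h_xx(3)=-144, h_xx(4)=168; h_yy(-4)=-288, h_yy(0)=96, h_yy(2)=-144.
Saddle points occur where the two diagonal entries have opposite signs: (-3, -4), (-3, 2), (3, 0), (4, -4), (4, 2). Count: 5.

5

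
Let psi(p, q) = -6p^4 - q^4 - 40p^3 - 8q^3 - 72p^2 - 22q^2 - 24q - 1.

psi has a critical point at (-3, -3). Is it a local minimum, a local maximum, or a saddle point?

The mixed partial ∂²psi/∂p∂q is 0, so the Hessian at any point is diag(psi_pp, psi_qq) = diag(-24(3p^2 + 10p + 6), -4(3q^2 + 12q + 11)).
At (-3, -3): H = diag(-72, -8).
Both eigenvalues are negative, so H is negative definite: a local maximum.

local maximum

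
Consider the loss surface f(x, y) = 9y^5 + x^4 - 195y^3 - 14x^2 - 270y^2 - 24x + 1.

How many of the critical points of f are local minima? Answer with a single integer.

f separates as a function of x plus a function of y, so ∇f=0 decouples.
∂f/∂x = 4(x - 3)(x + 1)(x + 2) = 0 at x ∈ {-2, -1, 3}; ∂f/∂y = 45y(y - 4)(y + 1)(y + 3) = 0 at y ∈ {-3, -1, 0, 4}.
The Hessian is diagonal: diag(f_xx, f_yy). Second derivatives: f_xx(-2)=20, f_xx(-1)=-16, f_xx(3)=80; f_yy(-3)=-1890, f_yy(-1)=450, f_yy(0)=-540, f_yy(4)=6300.
Local minima occur where both diagonal entries positive: (-2, -1), (-2, 4), (3, -1), (3, 4). Count: 4.

4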